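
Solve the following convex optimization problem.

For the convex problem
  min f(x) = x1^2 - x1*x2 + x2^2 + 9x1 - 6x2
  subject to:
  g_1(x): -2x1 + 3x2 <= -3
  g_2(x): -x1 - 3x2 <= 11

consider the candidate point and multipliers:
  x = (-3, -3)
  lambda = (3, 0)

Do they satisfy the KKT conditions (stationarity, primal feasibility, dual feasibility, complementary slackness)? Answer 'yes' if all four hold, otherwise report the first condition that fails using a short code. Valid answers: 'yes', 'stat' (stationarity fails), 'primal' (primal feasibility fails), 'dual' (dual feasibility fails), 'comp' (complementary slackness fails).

Gradient of f: grad f(x) = Q x + c = (6, -9)
Constraint values g_i(x) = a_i^T x - b_i:
  g_1((-3, -3)) = 0
  g_2((-3, -3)) = 1
Stationarity residual: grad f(x) + sum_i lambda_i a_i = (0, 0)
  -> stationarity OK
Primal feasibility (all g_i <= 0): FAILS
Dual feasibility (all lambda_i >= 0): OK
Complementary slackness (lambda_i * g_i(x) = 0 for all i): OK

Verdict: the first failing condition is primal_feasibility -> primal.

primal


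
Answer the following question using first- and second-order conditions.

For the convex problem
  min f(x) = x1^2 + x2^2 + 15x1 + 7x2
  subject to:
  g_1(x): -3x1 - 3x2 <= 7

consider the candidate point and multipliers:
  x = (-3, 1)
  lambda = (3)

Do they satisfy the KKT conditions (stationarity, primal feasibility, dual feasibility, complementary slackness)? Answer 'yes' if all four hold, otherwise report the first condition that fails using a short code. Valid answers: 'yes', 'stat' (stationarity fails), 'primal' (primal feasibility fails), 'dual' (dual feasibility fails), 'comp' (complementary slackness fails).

Gradient of f: grad f(x) = Q x + c = (9, 9)
Constraint values g_i(x) = a_i^T x - b_i:
  g_1((-3, 1)) = -1
Stationarity residual: grad f(x) + sum_i lambda_i a_i = (0, 0)
  -> stationarity OK
Primal feasibility (all g_i <= 0): OK
Dual feasibility (all lambda_i >= 0): OK
Complementary slackness (lambda_i * g_i(x) = 0 for all i): FAILS

Verdict: the first failing condition is complementary_slackness -> comp.

comp


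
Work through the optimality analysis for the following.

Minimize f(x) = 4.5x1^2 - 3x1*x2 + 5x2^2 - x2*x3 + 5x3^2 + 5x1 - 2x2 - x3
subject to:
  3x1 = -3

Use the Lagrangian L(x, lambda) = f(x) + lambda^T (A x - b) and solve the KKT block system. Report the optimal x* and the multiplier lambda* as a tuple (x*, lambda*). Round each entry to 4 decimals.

Form the Lagrangian:
  L(x, lambda) = (1/2) x^T Q x + c^T x + lambda^T (A x - b)
Stationarity (grad_x L = 0): Q x + c + A^T lambda = 0.
Primal feasibility: A x = b.

This gives the KKT block system:
  [ Q   A^T ] [ x     ]   [-c ]
  [ A    0  ] [ lambda ] = [ b ]

Solving the linear system:
  x*      = (-1, -0.0909, 0.0909)
  lambda* = (1.2424)
  f(x*)   = -0.5909

x* = (-1, -0.0909, 0.0909), lambda* = (1.2424)


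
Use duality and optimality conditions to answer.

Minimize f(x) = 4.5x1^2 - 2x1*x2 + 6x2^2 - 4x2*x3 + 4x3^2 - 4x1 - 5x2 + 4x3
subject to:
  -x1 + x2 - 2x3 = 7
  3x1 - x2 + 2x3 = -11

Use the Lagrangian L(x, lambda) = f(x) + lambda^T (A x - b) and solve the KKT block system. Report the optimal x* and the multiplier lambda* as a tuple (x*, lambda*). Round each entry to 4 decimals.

Form the Lagrangian:
  L(x, lambda) = (1/2) x^T Q x + c^T x + lambda^T (A x - b)
Stationarity (grad_x L = 0): Q x + c + A^T lambda = 0.
Primal feasibility: A x = b.

This gives the KKT block system:
  [ Q   A^T ] [ x     ]   [-c ]
  [ A    0  ] [ lambda ] = [ b ]

Solving the linear system:
  x*      = (-2, -0.1, -2.55)
  lambda* = (-1.1, 6.9)
  f(x*)   = 40.95

x* = (-2, -0.1, -2.55), lambda* = (-1.1, 6.9)


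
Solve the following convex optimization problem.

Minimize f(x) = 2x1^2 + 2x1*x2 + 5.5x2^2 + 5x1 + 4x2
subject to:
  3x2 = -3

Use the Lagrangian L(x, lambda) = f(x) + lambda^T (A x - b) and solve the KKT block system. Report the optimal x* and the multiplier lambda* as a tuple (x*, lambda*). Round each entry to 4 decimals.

Form the Lagrangian:
  L(x, lambda) = (1/2) x^T Q x + c^T x + lambda^T (A x - b)
Stationarity (grad_x L = 0): Q x + c + A^T lambda = 0.
Primal feasibility: A x = b.

This gives the KKT block system:
  [ Q   A^T ] [ x     ]   [-c ]
  [ A    0  ] [ lambda ] = [ b ]

Solving the linear system:
  x*      = (-0.75, -1)
  lambda* = (2.8333)
  f(x*)   = 0.375

x* = (-0.75, -1), lambda* = (2.8333)


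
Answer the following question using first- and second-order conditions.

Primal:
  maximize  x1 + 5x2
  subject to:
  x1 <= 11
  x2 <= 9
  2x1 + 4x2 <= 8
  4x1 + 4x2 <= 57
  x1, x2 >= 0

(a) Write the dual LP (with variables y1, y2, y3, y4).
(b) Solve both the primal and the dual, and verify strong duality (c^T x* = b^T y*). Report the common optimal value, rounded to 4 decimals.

The standard primal-dual pair for 'max c^T x s.t. A x <= b, x >= 0' is:
  Dual:  min b^T y  s.t.  A^T y >= c,  y >= 0.

So the dual LP is:
  minimize  11y1 + 9y2 + 8y3 + 57y4
  subject to:
    y1 + 2y3 + 4y4 >= 1
    y2 + 4y3 + 4y4 >= 5
    y1, y2, y3, y4 >= 0

Solving the primal: x* = (0, 2).
  primal value c^T x* = 10.
Solving the dual: y* = (0, 0, 1.25, 0).
  dual value b^T y* = 10.
Strong duality: c^T x* = b^T y*. Confirmed.

10


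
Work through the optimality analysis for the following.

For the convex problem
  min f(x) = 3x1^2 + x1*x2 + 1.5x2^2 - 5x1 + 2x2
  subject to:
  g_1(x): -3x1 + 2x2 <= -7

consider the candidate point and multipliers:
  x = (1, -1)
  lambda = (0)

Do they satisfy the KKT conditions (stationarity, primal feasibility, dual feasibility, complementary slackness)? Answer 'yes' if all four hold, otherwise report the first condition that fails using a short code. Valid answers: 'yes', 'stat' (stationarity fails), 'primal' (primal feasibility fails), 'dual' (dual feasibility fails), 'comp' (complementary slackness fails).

Gradient of f: grad f(x) = Q x + c = (0, 0)
Constraint values g_i(x) = a_i^T x - b_i:
  g_1((1, -1)) = 2
Stationarity residual: grad f(x) + sum_i lambda_i a_i = (0, 0)
  -> stationarity OK
Primal feasibility (all g_i <= 0): FAILS
Dual feasibility (all lambda_i >= 0): OK
Complementary slackness (lambda_i * g_i(x) = 0 for all i): OK

Verdict: the first failing condition is primal_feasibility -> primal.

primal


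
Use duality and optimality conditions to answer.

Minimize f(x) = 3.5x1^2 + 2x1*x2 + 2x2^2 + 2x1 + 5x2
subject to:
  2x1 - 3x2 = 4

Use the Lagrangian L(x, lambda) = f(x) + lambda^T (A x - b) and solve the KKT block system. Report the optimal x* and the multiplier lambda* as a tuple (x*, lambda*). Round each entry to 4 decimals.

Form the Lagrangian:
  L(x, lambda) = (1/2) x^T Q x + c^T x + lambda^T (A x - b)
Stationarity (grad_x L = 0): Q x + c + A^T lambda = 0.
Primal feasibility: A x = b.

This gives the KKT block system:
  [ Q   A^T ] [ x     ]   [-c ]
  [ A    0  ] [ lambda ] = [ b ]

Solving the linear system:
  x*      = (0.0777, -1.2816)
  lambda* = (0.0097)
  f(x*)   = -3.1456

x* = (0.0777, -1.2816), lambda* = (0.0097)


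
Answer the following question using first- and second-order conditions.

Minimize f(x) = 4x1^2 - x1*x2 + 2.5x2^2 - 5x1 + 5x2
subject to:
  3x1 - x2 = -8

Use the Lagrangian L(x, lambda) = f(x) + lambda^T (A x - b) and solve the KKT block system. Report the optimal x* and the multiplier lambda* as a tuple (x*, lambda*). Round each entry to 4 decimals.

Form the Lagrangian:
  L(x, lambda) = (1/2) x^T Q x + c^T x + lambda^T (A x - b)
Stationarity (grad_x L = 0): Q x + c + A^T lambda = 0.
Primal feasibility: A x = b.

This gives the KKT block system:
  [ Q   A^T ] [ x     ]   [-c ]
  [ A    0  ] [ lambda ] = [ b ]

Solving the linear system:
  x*      = (-2.5957, 0.2128)
  lambda* = (8.6596)
  f(x*)   = 41.6596

x* = (-2.5957, 0.2128), lambda* = (8.6596)


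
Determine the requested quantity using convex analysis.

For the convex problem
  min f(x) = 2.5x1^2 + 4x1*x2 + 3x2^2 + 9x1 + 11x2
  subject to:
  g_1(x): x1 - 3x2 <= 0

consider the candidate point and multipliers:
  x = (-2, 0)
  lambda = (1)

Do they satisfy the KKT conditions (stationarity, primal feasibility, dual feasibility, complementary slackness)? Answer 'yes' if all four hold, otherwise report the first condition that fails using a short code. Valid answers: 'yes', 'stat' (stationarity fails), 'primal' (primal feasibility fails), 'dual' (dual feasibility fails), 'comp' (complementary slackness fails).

Gradient of f: grad f(x) = Q x + c = (-1, 3)
Constraint values g_i(x) = a_i^T x - b_i:
  g_1((-2, 0)) = -2
Stationarity residual: grad f(x) + sum_i lambda_i a_i = (0, 0)
  -> stationarity OK
Primal feasibility (all g_i <= 0): OK
Dual feasibility (all lambda_i >= 0): OK
Complementary slackness (lambda_i * g_i(x) = 0 for all i): FAILS

Verdict: the first failing condition is complementary_slackness -> comp.

comp


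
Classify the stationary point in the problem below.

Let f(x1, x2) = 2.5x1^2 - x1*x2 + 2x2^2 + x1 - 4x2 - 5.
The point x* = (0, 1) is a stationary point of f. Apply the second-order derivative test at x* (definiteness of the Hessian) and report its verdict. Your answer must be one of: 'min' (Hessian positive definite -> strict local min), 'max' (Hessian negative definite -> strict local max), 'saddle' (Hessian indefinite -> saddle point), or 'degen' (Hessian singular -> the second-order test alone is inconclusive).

Compute the Hessian H = grad^2 f:
  H = [[5, -1], [-1, 4]]
Verify stationarity: grad f(x*) = H x* + g = (0, 0).
Eigenvalues of H: 3.382, 5.618.
Both eigenvalues > 0, so H is positive definite -> x* is a strict local min.

min


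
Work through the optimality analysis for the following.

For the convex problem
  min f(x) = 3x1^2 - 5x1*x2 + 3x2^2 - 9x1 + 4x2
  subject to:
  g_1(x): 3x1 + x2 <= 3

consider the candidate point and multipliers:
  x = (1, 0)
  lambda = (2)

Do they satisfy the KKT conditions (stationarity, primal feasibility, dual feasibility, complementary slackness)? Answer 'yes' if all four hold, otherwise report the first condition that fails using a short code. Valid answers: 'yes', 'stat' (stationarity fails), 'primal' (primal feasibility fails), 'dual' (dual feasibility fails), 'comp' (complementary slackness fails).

Gradient of f: grad f(x) = Q x + c = (-3, -1)
Constraint values g_i(x) = a_i^T x - b_i:
  g_1((1, 0)) = 0
Stationarity residual: grad f(x) + sum_i lambda_i a_i = (3, 1)
  -> stationarity FAILS
Primal feasibility (all g_i <= 0): OK
Dual feasibility (all lambda_i >= 0): OK
Complementary slackness (lambda_i * g_i(x) = 0 for all i): OK

Verdict: the first failing condition is stationarity -> stat.

stat


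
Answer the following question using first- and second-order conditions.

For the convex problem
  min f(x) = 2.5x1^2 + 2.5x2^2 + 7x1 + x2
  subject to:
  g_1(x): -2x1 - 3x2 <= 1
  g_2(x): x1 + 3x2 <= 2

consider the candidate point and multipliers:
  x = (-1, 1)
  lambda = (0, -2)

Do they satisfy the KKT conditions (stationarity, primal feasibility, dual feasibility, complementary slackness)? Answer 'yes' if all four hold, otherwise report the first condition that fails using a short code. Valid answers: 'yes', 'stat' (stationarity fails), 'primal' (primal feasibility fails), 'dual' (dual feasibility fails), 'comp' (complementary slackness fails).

Gradient of f: grad f(x) = Q x + c = (2, 6)
Constraint values g_i(x) = a_i^T x - b_i:
  g_1((-1, 1)) = -2
  g_2((-1, 1)) = 0
Stationarity residual: grad f(x) + sum_i lambda_i a_i = (0, 0)
  -> stationarity OK
Primal feasibility (all g_i <= 0): OK
Dual feasibility (all lambda_i >= 0): FAILS
Complementary slackness (lambda_i * g_i(x) = 0 for all i): OK

Verdict: the first failing condition is dual_feasibility -> dual.

dual


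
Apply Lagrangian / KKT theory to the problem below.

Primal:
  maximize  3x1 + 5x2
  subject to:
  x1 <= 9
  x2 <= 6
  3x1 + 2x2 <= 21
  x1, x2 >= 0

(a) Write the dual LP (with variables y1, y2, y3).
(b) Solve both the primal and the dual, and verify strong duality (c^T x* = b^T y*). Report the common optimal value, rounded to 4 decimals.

The standard primal-dual pair for 'max c^T x s.t. A x <= b, x >= 0' is:
  Dual:  min b^T y  s.t.  A^T y >= c,  y >= 0.

So the dual LP is:
  minimize  9y1 + 6y2 + 21y3
  subject to:
    y1 + 3y3 >= 3
    y2 + 2y3 >= 5
    y1, y2, y3 >= 0

Solving the primal: x* = (3, 6).
  primal value c^T x* = 39.
Solving the dual: y* = (0, 3, 1).
  dual value b^T y* = 39.
Strong duality: c^T x* = b^T y*. Confirmed.

39


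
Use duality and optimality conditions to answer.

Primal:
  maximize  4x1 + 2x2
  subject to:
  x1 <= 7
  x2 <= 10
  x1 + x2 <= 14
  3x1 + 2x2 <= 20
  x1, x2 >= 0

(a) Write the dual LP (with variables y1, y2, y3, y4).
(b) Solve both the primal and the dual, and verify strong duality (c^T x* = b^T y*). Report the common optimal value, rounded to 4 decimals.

The standard primal-dual pair for 'max c^T x s.t. A x <= b, x >= 0' is:
  Dual:  min b^T y  s.t.  A^T y >= c,  y >= 0.

So the dual LP is:
  minimize  7y1 + 10y2 + 14y3 + 20y4
  subject to:
    y1 + y3 + 3y4 >= 4
    y2 + y3 + 2y4 >= 2
    y1, y2, y3, y4 >= 0

Solving the primal: x* = (6.6667, 0).
  primal value c^T x* = 26.6667.
Solving the dual: y* = (0, 0, 0, 1.3333).
  dual value b^T y* = 26.6667.
Strong duality: c^T x* = b^T y*. Confirmed.

26.6667


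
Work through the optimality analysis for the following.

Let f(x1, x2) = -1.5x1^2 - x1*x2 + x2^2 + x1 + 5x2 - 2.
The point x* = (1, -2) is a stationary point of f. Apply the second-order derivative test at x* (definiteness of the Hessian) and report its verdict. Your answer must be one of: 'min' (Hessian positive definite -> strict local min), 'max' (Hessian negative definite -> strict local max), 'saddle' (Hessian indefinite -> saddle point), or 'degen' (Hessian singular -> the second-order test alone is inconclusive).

Compute the Hessian H = grad^2 f:
  H = [[-3, -1], [-1, 2]]
Verify stationarity: grad f(x*) = H x* + g = (0, 0).
Eigenvalues of H: -3.1926, 2.1926.
Eigenvalues have mixed signs, so H is indefinite -> x* is a saddle point.

saddle


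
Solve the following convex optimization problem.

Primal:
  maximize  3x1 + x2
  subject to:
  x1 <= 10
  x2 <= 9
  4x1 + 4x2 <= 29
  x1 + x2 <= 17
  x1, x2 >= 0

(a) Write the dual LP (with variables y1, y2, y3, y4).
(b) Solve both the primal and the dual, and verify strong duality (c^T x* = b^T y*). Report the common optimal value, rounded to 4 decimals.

The standard primal-dual pair for 'max c^T x s.t. A x <= b, x >= 0' is:
  Dual:  min b^T y  s.t.  A^T y >= c,  y >= 0.

So the dual LP is:
  minimize  10y1 + 9y2 + 29y3 + 17y4
  subject to:
    y1 + 4y3 + y4 >= 3
    y2 + 4y3 + y4 >= 1
    y1, y2, y3, y4 >= 0

Solving the primal: x* = (7.25, 0).
  primal value c^T x* = 21.75.
Solving the dual: y* = (0, 0, 0.75, 0).
  dual value b^T y* = 21.75.
Strong duality: c^T x* = b^T y*. Confirmed.

21.75


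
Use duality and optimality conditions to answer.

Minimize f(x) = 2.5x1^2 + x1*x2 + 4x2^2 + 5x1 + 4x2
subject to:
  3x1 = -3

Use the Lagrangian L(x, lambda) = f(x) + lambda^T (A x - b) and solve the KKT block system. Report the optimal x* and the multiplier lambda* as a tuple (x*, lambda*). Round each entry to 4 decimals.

Form the Lagrangian:
  L(x, lambda) = (1/2) x^T Q x + c^T x + lambda^T (A x - b)
Stationarity (grad_x L = 0): Q x + c + A^T lambda = 0.
Primal feasibility: A x = b.

This gives the KKT block system:
  [ Q   A^T ] [ x     ]   [-c ]
  [ A    0  ] [ lambda ] = [ b ]

Solving the linear system:
  x*      = (-1, -0.375)
  lambda* = (0.125)
  f(x*)   = -3.0625

x* = (-1, -0.375), lambda* = (0.125)


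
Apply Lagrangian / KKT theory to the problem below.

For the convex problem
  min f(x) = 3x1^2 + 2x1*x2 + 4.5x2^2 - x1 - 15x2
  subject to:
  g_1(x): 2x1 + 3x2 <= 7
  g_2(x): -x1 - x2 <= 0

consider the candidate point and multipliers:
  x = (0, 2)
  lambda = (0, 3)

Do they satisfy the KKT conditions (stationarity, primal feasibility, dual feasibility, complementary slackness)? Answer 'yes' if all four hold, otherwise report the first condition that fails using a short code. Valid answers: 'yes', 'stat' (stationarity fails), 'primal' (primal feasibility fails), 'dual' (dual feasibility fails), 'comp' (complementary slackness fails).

Gradient of f: grad f(x) = Q x + c = (3, 3)
Constraint values g_i(x) = a_i^T x - b_i:
  g_1((0, 2)) = -1
  g_2((0, 2)) = -2
Stationarity residual: grad f(x) + sum_i lambda_i a_i = (0, 0)
  -> stationarity OK
Primal feasibility (all g_i <= 0): OK
Dual feasibility (all lambda_i >= 0): OK
Complementary slackness (lambda_i * g_i(x) = 0 for all i): FAILS

Verdict: the first failing condition is complementary_slackness -> comp.

comp


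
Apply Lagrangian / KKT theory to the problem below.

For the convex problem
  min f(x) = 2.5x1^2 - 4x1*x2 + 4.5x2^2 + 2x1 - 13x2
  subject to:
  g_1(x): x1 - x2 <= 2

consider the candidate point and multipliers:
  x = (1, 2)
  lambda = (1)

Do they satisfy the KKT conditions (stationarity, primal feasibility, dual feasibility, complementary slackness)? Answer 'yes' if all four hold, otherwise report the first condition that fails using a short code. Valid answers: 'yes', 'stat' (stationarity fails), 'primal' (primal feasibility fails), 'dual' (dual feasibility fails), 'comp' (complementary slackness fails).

Gradient of f: grad f(x) = Q x + c = (-1, 1)
Constraint values g_i(x) = a_i^T x - b_i:
  g_1((1, 2)) = -3
Stationarity residual: grad f(x) + sum_i lambda_i a_i = (0, 0)
  -> stationarity OK
Primal feasibility (all g_i <= 0): OK
Dual feasibility (all lambda_i >= 0): OK
Complementary slackness (lambda_i * g_i(x) = 0 for all i): FAILS

Verdict: the first failing condition is complementary_slackness -> comp.

comp


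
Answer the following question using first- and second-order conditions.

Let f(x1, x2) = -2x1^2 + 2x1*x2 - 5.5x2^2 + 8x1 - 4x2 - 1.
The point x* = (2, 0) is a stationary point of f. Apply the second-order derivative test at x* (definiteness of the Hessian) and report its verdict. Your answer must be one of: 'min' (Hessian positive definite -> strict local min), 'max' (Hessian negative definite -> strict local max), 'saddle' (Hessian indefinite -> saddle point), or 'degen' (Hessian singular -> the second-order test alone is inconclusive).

Compute the Hessian H = grad^2 f:
  H = [[-4, 2], [2, -11]]
Verify stationarity: grad f(x*) = H x* + g = (0, 0).
Eigenvalues of H: -11.5311, -3.4689.
Both eigenvalues < 0, so H is negative definite -> x* is a strict local max.

max


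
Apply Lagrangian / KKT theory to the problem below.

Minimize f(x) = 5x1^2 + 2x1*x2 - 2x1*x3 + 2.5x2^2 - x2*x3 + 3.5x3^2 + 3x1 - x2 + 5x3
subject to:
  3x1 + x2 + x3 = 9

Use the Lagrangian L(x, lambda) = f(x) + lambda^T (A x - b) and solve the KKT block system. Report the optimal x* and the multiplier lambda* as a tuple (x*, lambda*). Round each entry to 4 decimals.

Form the Lagrangian:
  L(x, lambda) = (1/2) x^T Q x + c^T x + lambda^T (A x - b)
Stationarity (grad_x L = 0): Q x + c + A^T lambda = 0.
Primal feasibility: A x = b.

This gives the KKT block system:
  [ Q   A^T ] [ x     ]   [-c ]
  [ A    0  ] [ lambda ] = [ b ]

Solving the linear system:
  x*      = (2.1724, 1.2266, 1.2562)
  lambda* = (-8.2217)
  f(x*)   = 42.7833

x* = (2.1724, 1.2266, 1.2562), lambda* = (-8.2217)


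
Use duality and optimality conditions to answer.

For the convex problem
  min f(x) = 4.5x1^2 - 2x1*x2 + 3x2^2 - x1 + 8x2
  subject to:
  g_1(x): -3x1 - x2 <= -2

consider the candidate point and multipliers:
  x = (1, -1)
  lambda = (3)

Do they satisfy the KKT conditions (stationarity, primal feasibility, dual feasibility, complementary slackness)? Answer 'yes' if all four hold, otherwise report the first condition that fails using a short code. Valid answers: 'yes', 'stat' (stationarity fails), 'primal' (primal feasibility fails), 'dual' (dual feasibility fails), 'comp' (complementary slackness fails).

Gradient of f: grad f(x) = Q x + c = (10, 0)
Constraint values g_i(x) = a_i^T x - b_i:
  g_1((1, -1)) = 0
Stationarity residual: grad f(x) + sum_i lambda_i a_i = (1, -3)
  -> stationarity FAILS
Primal feasibility (all g_i <= 0): OK
Dual feasibility (all lambda_i >= 0): OK
Complementary slackness (lambda_i * g_i(x) = 0 for all i): OK

Verdict: the first failing condition is stationarity -> stat.

stat


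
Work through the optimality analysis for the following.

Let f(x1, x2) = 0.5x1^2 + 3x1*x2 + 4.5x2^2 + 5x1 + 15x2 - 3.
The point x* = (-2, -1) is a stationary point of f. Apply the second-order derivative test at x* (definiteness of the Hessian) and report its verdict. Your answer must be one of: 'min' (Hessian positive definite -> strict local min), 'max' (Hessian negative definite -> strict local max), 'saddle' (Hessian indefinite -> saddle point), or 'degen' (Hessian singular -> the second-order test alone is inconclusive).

Compute the Hessian H = grad^2 f:
  H = [[1, 3], [3, 9]]
Verify stationarity: grad f(x*) = H x* + g = (0, 0).
Eigenvalues of H: 0, 10.
H has a zero eigenvalue (singular; positive semidefinite but not definite), so H is neither positive definite, negative definite, nor indefinite. The second-order test alone is inconclusive -> degen.
(Indeed, f is constant along the null direction of H through x*, so x* is not a strict local extremum.)

degen


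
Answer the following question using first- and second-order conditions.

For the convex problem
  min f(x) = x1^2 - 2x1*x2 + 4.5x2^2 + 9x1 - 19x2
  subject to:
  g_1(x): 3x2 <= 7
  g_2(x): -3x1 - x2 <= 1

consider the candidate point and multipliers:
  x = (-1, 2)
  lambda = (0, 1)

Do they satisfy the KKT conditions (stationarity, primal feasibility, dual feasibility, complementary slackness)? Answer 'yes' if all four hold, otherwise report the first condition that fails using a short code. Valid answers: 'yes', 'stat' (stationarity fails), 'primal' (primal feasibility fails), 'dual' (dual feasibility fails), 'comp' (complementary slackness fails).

Gradient of f: grad f(x) = Q x + c = (3, 1)
Constraint values g_i(x) = a_i^T x - b_i:
  g_1((-1, 2)) = -1
  g_2((-1, 2)) = 0
Stationarity residual: grad f(x) + sum_i lambda_i a_i = (0, 0)
  -> stationarity OK
Primal feasibility (all g_i <= 0): OK
Dual feasibility (all lambda_i >= 0): OK
Complementary slackness (lambda_i * g_i(x) = 0 for all i): OK

Verdict: yes, KKT holds.

yes


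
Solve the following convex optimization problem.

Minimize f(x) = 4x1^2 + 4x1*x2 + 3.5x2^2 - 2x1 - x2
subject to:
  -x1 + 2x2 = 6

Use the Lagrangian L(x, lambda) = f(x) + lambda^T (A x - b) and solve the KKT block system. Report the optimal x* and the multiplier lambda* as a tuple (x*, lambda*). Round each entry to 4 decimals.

Form the Lagrangian:
  L(x, lambda) = (1/2) x^T Q x + c^T x + lambda^T (A x - b)
Stationarity (grad_x L = 0): Q x + c + A^T lambda = 0.
Primal feasibility: A x = b.

This gives the KKT block system:
  [ Q   A^T ] [ x     ]   [-c ]
  [ A    0  ] [ lambda ] = [ b ]

Solving the linear system:
  x*      = (-1.4545, 2.2727)
  lambda* = (-4.5455)
  f(x*)   = 13.9545

x* = (-1.4545, 2.2727), lambda* = (-4.5455)


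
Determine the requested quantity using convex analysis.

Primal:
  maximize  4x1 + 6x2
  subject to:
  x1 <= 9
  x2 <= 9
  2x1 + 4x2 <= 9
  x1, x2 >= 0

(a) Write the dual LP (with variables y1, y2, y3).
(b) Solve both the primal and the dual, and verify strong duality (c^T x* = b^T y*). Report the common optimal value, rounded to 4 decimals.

The standard primal-dual pair for 'max c^T x s.t. A x <= b, x >= 0' is:
  Dual:  min b^T y  s.t.  A^T y >= c,  y >= 0.

So the dual LP is:
  minimize  9y1 + 9y2 + 9y3
  subject to:
    y1 + 2y3 >= 4
    y2 + 4y3 >= 6
    y1, y2, y3 >= 0

Solving the primal: x* = (4.5, 0).
  primal value c^T x* = 18.
Solving the dual: y* = (0, 0, 2).
  dual value b^T y* = 18.
Strong duality: c^T x* = b^T y*. Confirmed.

18


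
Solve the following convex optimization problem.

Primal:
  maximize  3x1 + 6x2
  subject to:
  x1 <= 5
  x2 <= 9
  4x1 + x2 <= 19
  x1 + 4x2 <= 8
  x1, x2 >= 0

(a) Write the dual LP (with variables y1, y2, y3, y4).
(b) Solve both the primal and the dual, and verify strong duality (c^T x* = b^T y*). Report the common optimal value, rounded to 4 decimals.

The standard primal-dual pair for 'max c^T x s.t. A x <= b, x >= 0' is:
  Dual:  min b^T y  s.t.  A^T y >= c,  y >= 0.

So the dual LP is:
  minimize  5y1 + 9y2 + 19y3 + 8y4
  subject to:
    y1 + 4y3 + y4 >= 3
    y2 + y3 + 4y4 >= 6
    y1, y2, y3, y4 >= 0

Solving the primal: x* = (4.5333, 0.8667).
  primal value c^T x* = 18.8.
Solving the dual: y* = (0, 0, 0.4, 1.4).
  dual value b^T y* = 18.8.
Strong duality: c^T x* = b^T y*. Confirmed.

18.8


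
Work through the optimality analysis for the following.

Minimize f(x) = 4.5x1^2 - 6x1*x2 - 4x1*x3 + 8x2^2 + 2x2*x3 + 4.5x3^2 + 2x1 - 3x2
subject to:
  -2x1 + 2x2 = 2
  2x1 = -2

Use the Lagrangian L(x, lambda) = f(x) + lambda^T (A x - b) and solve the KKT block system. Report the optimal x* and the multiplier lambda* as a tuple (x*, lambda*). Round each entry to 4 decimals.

Form the Lagrangian:
  L(x, lambda) = (1/2) x^T Q x + c^T x + lambda^T (A x - b)
Stationarity (grad_x L = 0): Q x + c + A^T lambda = 0.
Primal feasibility: A x = b.

This gives the KKT block system:
  [ Q   A^T ] [ x     ]   [-c ]
  [ A    0  ] [ lambda ] = [ b ]

Solving the linear system:
  x*      = (-1, 0, -0.4444)
  lambda* = (-1.0556, 1.5556)
  f(x*)   = 1.6111

x* = (-1, 0, -0.4444), lambda* = (-1.0556, 1.5556)


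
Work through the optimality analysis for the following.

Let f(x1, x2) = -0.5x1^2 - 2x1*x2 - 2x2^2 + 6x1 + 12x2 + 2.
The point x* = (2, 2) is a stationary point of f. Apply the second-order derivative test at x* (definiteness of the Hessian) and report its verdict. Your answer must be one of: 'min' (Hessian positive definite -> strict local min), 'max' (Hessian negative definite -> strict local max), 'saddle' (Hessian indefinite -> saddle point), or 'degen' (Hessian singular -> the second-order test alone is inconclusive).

Compute the Hessian H = grad^2 f:
  H = [[-1, -2], [-2, -4]]
Verify stationarity: grad f(x*) = H x* + g = (0, 0).
Eigenvalues of H: -5, 0.
H has a zero eigenvalue (singular; negative semidefinite but not definite), so H is neither positive definite, negative definite, nor indefinite. The second-order test alone is inconclusive -> degen.
(Indeed, f is constant along the null direction of H through x*, so x* is not a strict local extremum.)

degen


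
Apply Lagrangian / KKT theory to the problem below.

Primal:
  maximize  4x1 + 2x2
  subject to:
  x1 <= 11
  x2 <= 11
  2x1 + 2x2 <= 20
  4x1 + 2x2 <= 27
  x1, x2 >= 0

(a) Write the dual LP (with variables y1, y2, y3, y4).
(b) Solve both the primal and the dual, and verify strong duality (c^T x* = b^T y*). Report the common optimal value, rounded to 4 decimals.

The standard primal-dual pair for 'max c^T x s.t. A x <= b, x >= 0' is:
  Dual:  min b^T y  s.t.  A^T y >= c,  y >= 0.

So the dual LP is:
  minimize  11y1 + 11y2 + 20y3 + 27y4
  subject to:
    y1 + 2y3 + 4y4 >= 4
    y2 + 2y3 + 2y4 >= 2
    y1, y2, y3, y4 >= 0

Solving the primal: x* = (3.5, 6.5).
  primal value c^T x* = 27.
Solving the dual: y* = (0, 0, 0, 1).
  dual value b^T y* = 27.
Strong duality: c^T x* = b^T y*. Confirmed.

27


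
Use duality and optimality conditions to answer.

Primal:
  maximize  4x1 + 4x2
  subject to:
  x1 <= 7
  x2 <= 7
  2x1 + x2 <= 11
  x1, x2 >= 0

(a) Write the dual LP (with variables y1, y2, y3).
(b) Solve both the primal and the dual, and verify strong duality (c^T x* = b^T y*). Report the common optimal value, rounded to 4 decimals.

The standard primal-dual pair for 'max c^T x s.t. A x <= b, x >= 0' is:
  Dual:  min b^T y  s.t.  A^T y >= c,  y >= 0.

So the dual LP is:
  minimize  7y1 + 7y2 + 11y3
  subject to:
    y1 + 2y3 >= 4
    y2 + y3 >= 4
    y1, y2, y3 >= 0

Solving the primal: x* = (2, 7).
  primal value c^T x* = 36.
Solving the dual: y* = (0, 2, 2).
  dual value b^T y* = 36.
Strong duality: c^T x* = b^T y*. Confirmed.

36


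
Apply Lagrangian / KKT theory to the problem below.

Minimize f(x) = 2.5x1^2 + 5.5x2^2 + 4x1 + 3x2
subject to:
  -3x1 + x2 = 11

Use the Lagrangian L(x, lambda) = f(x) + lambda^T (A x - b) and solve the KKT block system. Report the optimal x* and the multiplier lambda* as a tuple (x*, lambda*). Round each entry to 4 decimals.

Form the Lagrangian:
  L(x, lambda) = (1/2) x^T Q x + c^T x + lambda^T (A x - b)
Stationarity (grad_x L = 0): Q x + c + A^T lambda = 0.
Primal feasibility: A x = b.

This gives the KKT block system:
  [ Q   A^T ] [ x     ]   [-c ]
  [ A    0  ] [ lambda ] = [ b ]

Solving the linear system:
  x*      = (-3.6154, 0.1538)
  lambda* = (-4.6923)
  f(x*)   = 18.8077

x* = (-3.6154, 0.1538), lambda* = (-4.6923)


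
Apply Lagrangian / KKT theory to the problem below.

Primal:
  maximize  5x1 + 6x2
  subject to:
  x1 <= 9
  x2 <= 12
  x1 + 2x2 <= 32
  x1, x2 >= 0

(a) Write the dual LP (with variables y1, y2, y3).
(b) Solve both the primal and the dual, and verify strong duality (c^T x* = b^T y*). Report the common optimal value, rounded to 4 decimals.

The standard primal-dual pair for 'max c^T x s.t. A x <= b, x >= 0' is:
  Dual:  min b^T y  s.t.  A^T y >= c,  y >= 0.

So the dual LP is:
  minimize  9y1 + 12y2 + 32y3
  subject to:
    y1 + y3 >= 5
    y2 + 2y3 >= 6
    y1, y2, y3 >= 0

Solving the primal: x* = (9, 11.5).
  primal value c^T x* = 114.
Solving the dual: y* = (2, 0, 3).
  dual value b^T y* = 114.
Strong duality: c^T x* = b^T y*. Confirmed.

114


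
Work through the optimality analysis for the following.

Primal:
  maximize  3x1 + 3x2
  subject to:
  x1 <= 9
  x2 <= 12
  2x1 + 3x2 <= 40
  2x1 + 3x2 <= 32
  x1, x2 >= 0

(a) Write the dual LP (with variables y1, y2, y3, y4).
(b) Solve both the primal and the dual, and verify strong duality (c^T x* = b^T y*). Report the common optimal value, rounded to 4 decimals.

The standard primal-dual pair for 'max c^T x s.t. A x <= b, x >= 0' is:
  Dual:  min b^T y  s.t.  A^T y >= c,  y >= 0.

So the dual LP is:
  minimize  9y1 + 12y2 + 40y3 + 32y4
  subject to:
    y1 + 2y3 + 2y4 >= 3
    y2 + 3y3 + 3y4 >= 3
    y1, y2, y3, y4 >= 0

Solving the primal: x* = (9, 4.6667).
  primal value c^T x* = 41.
Solving the dual: y* = (1, 0, 0, 1).
  dual value b^T y* = 41.
Strong duality: c^T x* = b^T y*. Confirmed.

41


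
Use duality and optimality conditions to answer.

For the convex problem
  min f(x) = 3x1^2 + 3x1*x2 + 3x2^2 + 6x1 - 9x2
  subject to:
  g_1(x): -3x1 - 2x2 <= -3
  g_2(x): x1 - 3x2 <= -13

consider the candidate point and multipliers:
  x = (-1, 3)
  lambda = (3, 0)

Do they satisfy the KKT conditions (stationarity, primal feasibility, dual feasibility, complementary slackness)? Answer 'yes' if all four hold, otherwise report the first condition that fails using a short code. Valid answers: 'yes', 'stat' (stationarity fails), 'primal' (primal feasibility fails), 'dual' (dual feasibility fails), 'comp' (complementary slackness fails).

Gradient of f: grad f(x) = Q x + c = (9, 6)
Constraint values g_i(x) = a_i^T x - b_i:
  g_1((-1, 3)) = 0
  g_2((-1, 3)) = 3
Stationarity residual: grad f(x) + sum_i lambda_i a_i = (0, 0)
  -> stationarity OK
Primal feasibility (all g_i <= 0): FAILS
Dual feasibility (all lambda_i >= 0): OK
Complementary slackness (lambda_i * g_i(x) = 0 for all i): OK

Verdict: the first failing condition is primal_feasibility -> primal.

primal


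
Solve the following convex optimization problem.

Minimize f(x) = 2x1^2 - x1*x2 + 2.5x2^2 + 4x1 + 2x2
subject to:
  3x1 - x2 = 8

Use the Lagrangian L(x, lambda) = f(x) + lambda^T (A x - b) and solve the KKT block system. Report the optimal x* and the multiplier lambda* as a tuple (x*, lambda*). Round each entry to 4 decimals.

Form the Lagrangian:
  L(x, lambda) = (1/2) x^T Q x + c^T x + lambda^T (A x - b)
Stationarity (grad_x L = 0): Q x + c + A^T lambda = 0.
Primal feasibility: A x = b.

This gives the KKT block system:
  [ Q   A^T ] [ x     ]   [-c ]
  [ A    0  ] [ lambda ] = [ b ]

Solving the linear system:
  x*      = (2.3721, -0.8837)
  lambda* = (-4.7907)
  f(x*)   = 23.0233

x* = (2.3721, -0.8837), lambda* = (-4.7907)


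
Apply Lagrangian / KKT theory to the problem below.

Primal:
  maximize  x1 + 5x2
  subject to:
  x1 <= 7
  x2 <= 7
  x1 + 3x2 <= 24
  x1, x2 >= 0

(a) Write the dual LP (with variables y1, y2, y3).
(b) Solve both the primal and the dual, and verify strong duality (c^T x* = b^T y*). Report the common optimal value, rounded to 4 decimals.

The standard primal-dual pair for 'max c^T x s.t. A x <= b, x >= 0' is:
  Dual:  min b^T y  s.t.  A^T y >= c,  y >= 0.

So the dual LP is:
  minimize  7y1 + 7y2 + 24y3
  subject to:
    y1 + y3 >= 1
    y2 + 3y3 >= 5
    y1, y2, y3 >= 0

Solving the primal: x* = (3, 7).
  primal value c^T x* = 38.
Solving the dual: y* = (0, 2, 1).
  dual value b^T y* = 38.
Strong duality: c^T x* = b^T y*. Confirmed.

38


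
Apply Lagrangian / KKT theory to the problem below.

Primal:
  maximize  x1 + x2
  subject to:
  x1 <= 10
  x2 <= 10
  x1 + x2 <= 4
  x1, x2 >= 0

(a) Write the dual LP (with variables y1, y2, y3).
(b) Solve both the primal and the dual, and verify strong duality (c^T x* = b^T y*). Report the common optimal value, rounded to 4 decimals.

The standard primal-dual pair for 'max c^T x s.t. A x <= b, x >= 0' is:
  Dual:  min b^T y  s.t.  A^T y >= c,  y >= 0.

So the dual LP is:
  minimize  10y1 + 10y2 + 4y3
  subject to:
    y1 + y3 >= 1
    y2 + y3 >= 1
    y1, y2, y3 >= 0

Solving the primal: x* = (4, 0).
  primal value c^T x* = 4.
Solving the dual: y* = (0, 0, 1).
  dual value b^T y* = 4.
Strong duality: c^T x* = b^T y*. Confirmed.

4


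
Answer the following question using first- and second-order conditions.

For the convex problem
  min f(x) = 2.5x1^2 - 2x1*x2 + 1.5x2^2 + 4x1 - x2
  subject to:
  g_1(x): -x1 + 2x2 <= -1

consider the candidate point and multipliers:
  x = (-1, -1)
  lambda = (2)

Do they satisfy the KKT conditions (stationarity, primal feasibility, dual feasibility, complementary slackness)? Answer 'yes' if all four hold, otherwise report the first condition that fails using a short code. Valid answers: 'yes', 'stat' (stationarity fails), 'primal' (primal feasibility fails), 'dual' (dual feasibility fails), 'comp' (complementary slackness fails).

Gradient of f: grad f(x) = Q x + c = (1, -2)
Constraint values g_i(x) = a_i^T x - b_i:
  g_1((-1, -1)) = 0
Stationarity residual: grad f(x) + sum_i lambda_i a_i = (-1, 2)
  -> stationarity FAILS
Primal feasibility (all g_i <= 0): OK
Dual feasibility (all lambda_i >= 0): OK
Complementary slackness (lambda_i * g_i(x) = 0 for all i): OK

Verdict: the first failing condition is stationarity -> stat.

stat


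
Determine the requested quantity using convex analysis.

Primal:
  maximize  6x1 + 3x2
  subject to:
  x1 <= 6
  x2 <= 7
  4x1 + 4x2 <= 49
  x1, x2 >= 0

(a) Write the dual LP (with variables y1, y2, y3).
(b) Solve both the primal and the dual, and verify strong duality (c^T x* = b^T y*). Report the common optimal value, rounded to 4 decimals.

The standard primal-dual pair for 'max c^T x s.t. A x <= b, x >= 0' is:
  Dual:  min b^T y  s.t.  A^T y >= c,  y >= 0.

So the dual LP is:
  minimize  6y1 + 7y2 + 49y3
  subject to:
    y1 + 4y3 >= 6
    y2 + 4y3 >= 3
    y1, y2, y3 >= 0

Solving the primal: x* = (6, 6.25).
  primal value c^T x* = 54.75.
Solving the dual: y* = (3, 0, 0.75).
  dual value b^T y* = 54.75.
Strong duality: c^T x* = b^T y*. Confirmed.

54.75


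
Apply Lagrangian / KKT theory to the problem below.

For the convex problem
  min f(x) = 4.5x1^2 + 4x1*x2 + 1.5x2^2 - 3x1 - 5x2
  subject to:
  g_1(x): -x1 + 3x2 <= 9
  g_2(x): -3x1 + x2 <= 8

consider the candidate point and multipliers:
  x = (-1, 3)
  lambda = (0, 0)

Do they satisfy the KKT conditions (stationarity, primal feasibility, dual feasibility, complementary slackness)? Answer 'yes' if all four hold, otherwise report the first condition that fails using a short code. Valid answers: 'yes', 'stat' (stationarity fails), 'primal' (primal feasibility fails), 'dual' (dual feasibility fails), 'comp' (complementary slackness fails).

Gradient of f: grad f(x) = Q x + c = (0, 0)
Constraint values g_i(x) = a_i^T x - b_i:
  g_1((-1, 3)) = 1
  g_2((-1, 3)) = -2
Stationarity residual: grad f(x) + sum_i lambda_i a_i = (0, 0)
  -> stationarity OK
Primal feasibility (all g_i <= 0): FAILS
Dual feasibility (all lambda_i >= 0): OK
Complementary slackness (lambda_i * g_i(x) = 0 for all i): OK

Verdict: the first failing condition is primal_feasibility -> primal.

primal


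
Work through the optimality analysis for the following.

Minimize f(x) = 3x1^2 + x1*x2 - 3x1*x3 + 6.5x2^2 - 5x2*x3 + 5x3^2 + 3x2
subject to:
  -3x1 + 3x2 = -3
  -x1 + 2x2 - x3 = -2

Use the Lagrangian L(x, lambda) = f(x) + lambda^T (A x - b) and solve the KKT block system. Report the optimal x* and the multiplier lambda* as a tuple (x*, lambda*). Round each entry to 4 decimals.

Form the Lagrangian:
  L(x, lambda) = (1/2) x^T Q x + c^T x + lambda^T (A x - b)
Stationarity (grad_x L = 0): Q x + c + A^T lambda = 0.
Primal feasibility: A x = b.

This gives the KKT block system:
  [ Q   A^T ] [ x     ]   [-c ]
  [ A    0  ] [ lambda ] = [ b ]

Solving the linear system:
  x*      = (0.4, -0.6, 0.4)
  lambda* = (-1.7333, 5.8)
  f(x*)   = 2.3

x* = (0.4, -0.6, 0.4), lambda* = (-1.7333, 5.8)


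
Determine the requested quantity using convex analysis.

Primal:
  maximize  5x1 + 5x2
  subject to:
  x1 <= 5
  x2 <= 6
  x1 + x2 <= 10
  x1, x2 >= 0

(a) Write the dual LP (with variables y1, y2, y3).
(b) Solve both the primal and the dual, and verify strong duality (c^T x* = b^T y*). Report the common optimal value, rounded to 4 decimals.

The standard primal-dual pair for 'max c^T x s.t. A x <= b, x >= 0' is:
  Dual:  min b^T y  s.t.  A^T y >= c,  y >= 0.

So the dual LP is:
  minimize  5y1 + 6y2 + 10y3
  subject to:
    y1 + y3 >= 5
    y2 + y3 >= 5
    y1, y2, y3 >= 0

Solving the primal: x* = (4, 6).
  primal value c^T x* = 50.
Solving the dual: y* = (0, 0, 5).
  dual value b^T y* = 50.
Strong duality: c^T x* = b^T y*. Confirmed.

50


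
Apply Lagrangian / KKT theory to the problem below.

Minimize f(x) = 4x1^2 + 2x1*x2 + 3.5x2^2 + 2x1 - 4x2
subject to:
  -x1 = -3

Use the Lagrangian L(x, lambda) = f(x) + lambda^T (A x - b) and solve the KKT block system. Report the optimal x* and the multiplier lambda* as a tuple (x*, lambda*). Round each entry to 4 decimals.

Form the Lagrangian:
  L(x, lambda) = (1/2) x^T Q x + c^T x + lambda^T (A x - b)
Stationarity (grad_x L = 0): Q x + c + A^T lambda = 0.
Primal feasibility: A x = b.

This gives the KKT block system:
  [ Q   A^T ] [ x     ]   [-c ]
  [ A    0  ] [ lambda ] = [ b ]

Solving the linear system:
  x*      = (3, -0.2857)
  lambda* = (25.4286)
  f(x*)   = 41.7143

x* = (3, -0.2857), lambda* = (25.4286)


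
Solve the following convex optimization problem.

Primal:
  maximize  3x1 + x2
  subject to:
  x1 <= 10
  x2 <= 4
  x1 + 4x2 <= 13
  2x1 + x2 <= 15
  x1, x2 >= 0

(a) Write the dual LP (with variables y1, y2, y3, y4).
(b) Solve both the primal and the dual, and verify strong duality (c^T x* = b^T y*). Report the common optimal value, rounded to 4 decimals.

The standard primal-dual pair for 'max c^T x s.t. A x <= b, x >= 0' is:
  Dual:  min b^T y  s.t.  A^T y >= c,  y >= 0.

So the dual LP is:
  minimize  10y1 + 4y2 + 13y3 + 15y4
  subject to:
    y1 + y3 + 2y4 >= 3
    y2 + 4y3 + y4 >= 1
    y1, y2, y3, y4 >= 0

Solving the primal: x* = (7.5, 0).
  primal value c^T x* = 22.5.
Solving the dual: y* = (0, 0, 0, 1.5).
  dual value b^T y* = 22.5.
Strong duality: c^T x* = b^T y*. Confirmed.

22.5


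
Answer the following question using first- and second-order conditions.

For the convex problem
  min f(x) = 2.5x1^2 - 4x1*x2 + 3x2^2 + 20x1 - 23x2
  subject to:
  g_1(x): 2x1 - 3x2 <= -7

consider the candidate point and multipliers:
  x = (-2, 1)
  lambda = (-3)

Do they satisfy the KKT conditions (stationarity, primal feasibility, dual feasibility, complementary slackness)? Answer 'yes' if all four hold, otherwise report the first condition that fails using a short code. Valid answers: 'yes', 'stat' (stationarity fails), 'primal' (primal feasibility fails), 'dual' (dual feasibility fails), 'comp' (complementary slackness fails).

Gradient of f: grad f(x) = Q x + c = (6, -9)
Constraint values g_i(x) = a_i^T x - b_i:
  g_1((-2, 1)) = 0
Stationarity residual: grad f(x) + sum_i lambda_i a_i = (0, 0)
  -> stationarity OK
Primal feasibility (all g_i <= 0): OK
Dual feasibility (all lambda_i >= 0): FAILS
Complementary slackness (lambda_i * g_i(x) = 0 for all i): OK

Verdict: the first failing condition is dual_feasibility -> dual.

dual
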